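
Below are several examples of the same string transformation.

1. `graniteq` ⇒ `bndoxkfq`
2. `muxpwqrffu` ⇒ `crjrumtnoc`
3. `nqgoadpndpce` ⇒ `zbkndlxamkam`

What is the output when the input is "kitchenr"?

kohfqzeb

The rule is to shift every letter 3 places backward in the alphabet (wrapping around), then move the last 2 characters to the front (rotate right by 2).
Applying both steps to "kitchenr": "hfqzebko", then "kohfqzeb".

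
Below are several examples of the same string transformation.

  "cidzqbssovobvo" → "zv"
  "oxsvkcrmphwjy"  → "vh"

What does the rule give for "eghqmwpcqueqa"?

qu

Looking at the pairs, the operation is to keep one character in every 3, starting at position 1 (positions 1st, 4th, 7th, ...), then keep every other character starting from the second (positions 2nd, 4th, 6th, ...).
For "eghqmwpcqueqa", step one produces "eqpua"; step two turns that into "qu".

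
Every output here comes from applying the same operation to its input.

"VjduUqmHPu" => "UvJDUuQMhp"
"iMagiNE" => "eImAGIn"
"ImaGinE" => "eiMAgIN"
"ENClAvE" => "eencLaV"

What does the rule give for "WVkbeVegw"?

WwvKBEvEG

Looking at the pairs, the operation is to flip the case of every letter, then move the last character to the front.
For "WVkbeVegw", step one produces "wvKBEvEGW"; step two turns that into "WwvKBEvEG".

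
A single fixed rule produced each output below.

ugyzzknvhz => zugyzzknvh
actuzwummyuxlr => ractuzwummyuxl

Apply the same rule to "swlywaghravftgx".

xswlywaghravftg

Rule — move the last character to the front.
On "swlywaghravftgx" that produces "xswlywaghravftg".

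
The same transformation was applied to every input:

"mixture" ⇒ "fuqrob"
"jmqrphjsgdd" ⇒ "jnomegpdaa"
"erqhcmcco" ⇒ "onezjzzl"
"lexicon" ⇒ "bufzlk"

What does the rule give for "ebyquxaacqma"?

yvnruxxznjx

What's happening: delete the first character, then shift every letter 3 places backward in the alphabet (wrapping around).
For "ebyquxaacqma", step one produces "byquxaacqma"; step two turns that into "yvnruxxznjx".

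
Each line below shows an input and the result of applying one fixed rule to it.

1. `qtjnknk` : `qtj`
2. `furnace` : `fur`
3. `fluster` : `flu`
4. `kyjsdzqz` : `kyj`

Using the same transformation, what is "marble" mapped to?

The pattern: keep only the first 3 characters.
So "marble" becomes "mar".

mar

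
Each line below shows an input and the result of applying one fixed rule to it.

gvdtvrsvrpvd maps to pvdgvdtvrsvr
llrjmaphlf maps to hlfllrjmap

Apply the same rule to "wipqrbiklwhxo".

hxowipqrbiklw

What's happening: move the last 3 characters to the front (rotate right by 3).
Doing the same to "wipqrbiklwhxo": "hxowipqrbiklw".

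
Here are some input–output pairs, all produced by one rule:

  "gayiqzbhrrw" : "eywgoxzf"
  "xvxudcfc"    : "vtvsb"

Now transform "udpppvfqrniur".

Rule — delete the last 3 characters, then shift every letter 2 places backward in the alphabet (wrapping around).
"udpppvfqrniur" → "udpppvfqrn" → "sbnnntdopl".

sbnnntdopl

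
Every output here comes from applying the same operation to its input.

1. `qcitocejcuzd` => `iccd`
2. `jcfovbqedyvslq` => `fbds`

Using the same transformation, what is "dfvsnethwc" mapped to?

vew

The rule is to keep one character in every 3, starting at position 3 (positions 3rd, 6th, 9th, ...).
On "dfvsnethwc" that produces "vew".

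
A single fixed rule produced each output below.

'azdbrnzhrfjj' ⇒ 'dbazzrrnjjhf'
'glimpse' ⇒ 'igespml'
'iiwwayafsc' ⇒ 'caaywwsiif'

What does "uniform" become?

mifuron

The rule is to sort the characters into reverse alphabetical order, then move the last 3 characters to the front (rotate right by 3).
Starting from "uniform": after the first operation, "uronmif"; after the second, "mifuron".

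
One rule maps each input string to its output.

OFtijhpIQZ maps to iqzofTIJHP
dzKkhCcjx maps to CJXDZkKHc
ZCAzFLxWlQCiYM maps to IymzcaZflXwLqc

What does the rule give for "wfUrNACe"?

acEWFuRn

Rule — flip the case of every letter, then move the last 3 characters to the front (rotate right by 3).
On "wfUrNACe": the first step gives "WFuRnacE", and the second then gives "acEWFuRn".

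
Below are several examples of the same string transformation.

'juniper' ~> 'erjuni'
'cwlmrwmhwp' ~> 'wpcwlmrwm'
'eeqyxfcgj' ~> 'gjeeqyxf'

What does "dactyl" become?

yldac

The pattern: move the last 3 characters to the front (rotate right by 3), then delete the first character.
Working it through for "dactyl": intermediate "tyldac", final "yldac".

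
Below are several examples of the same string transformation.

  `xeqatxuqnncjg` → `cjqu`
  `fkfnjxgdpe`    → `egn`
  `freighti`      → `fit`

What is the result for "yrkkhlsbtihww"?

hkrw

The rule is to sort the characters into alphabetical order, then keep one character in every 3, starting at position 2 (positions 2nd, 5th, 8th, ...).
On "yrkkhlsbtihww" that produces "hkrw".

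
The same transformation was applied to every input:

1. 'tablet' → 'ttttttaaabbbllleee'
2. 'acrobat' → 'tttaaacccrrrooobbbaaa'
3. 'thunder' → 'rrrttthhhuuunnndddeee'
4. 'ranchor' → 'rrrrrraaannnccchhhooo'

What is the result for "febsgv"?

vvvfffeeebbbsssggg

The pattern: move the last character to the front, then repeat every character 3 times.
Applying both steps to "febsgv": "vfebsg", then "vvvfffeeebbbsssggg".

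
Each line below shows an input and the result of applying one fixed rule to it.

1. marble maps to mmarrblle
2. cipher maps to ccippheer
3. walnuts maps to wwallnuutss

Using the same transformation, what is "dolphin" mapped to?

ddollphhinn

Rule — repeat every character 3 times, then keep every other character starting from the first (positions 1st, 3rd, 5th, ...).
Working it through for "dolphin": intermediate "dddooolllppphhhiiinnn", final "ddollphhinn".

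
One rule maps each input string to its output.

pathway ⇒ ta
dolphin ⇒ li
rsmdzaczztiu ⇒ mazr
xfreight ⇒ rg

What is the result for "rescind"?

sn

Each output is the input with this applied: swap the first and last characters, then keep one character in every 3, starting at position 3 (positions 3rd, 6th, 9th, ...).
"rescind" → "descinr" → "sn".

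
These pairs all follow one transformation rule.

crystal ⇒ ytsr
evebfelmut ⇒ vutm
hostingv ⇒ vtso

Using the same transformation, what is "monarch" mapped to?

ronm

The rule is to sort the characters into reverse alphabetical order, then keep only the first 4 characters.
"monarch" → "ronmhca" → "ronm".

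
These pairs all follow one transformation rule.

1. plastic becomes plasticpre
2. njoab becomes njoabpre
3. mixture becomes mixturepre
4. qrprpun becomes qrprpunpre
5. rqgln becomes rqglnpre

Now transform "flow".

What's happening: append "pre".
Doing the same to "flow": "flowpre".

flowpre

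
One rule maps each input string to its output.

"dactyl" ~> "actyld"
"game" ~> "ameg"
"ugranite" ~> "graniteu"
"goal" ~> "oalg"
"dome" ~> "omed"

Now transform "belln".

What's happening: move the first character to the end.
For "belln" the result is "ellnb".

ellnb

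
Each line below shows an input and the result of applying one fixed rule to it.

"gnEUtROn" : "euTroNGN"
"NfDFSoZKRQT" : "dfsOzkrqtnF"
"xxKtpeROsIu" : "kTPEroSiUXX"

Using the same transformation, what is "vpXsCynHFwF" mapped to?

Looking at the pairs, the operation is to move the first 2 characters to the end (rotate left by 2), then flip the case of every letter.
Starting from "vpXsCynHFwF": after the first operation, "XsCynHFwFvp"; after the second, "xScYNhfWfVP".

xScYNhfWfVP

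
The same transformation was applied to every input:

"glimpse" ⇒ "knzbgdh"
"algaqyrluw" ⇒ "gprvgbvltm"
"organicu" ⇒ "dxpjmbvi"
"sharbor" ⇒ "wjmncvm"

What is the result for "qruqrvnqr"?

ilmlmplmq

In each case the input is transformed by: move the last 3 characters to the front (rotate right by 3), then shift every letter 5 places backward in the alphabet (wrapping around).
Applying both steps to "qruqrvnqr": "nqrqruqrv", then "ilmlmplmq".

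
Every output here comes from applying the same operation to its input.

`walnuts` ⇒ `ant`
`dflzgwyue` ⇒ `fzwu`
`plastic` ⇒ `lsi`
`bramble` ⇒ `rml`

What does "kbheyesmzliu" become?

What's happening: keep every other character starting from the second (positions 2nd, 4th, 6th, ...).
For "kbheyesmzliu" the result is "beemlu".

beemlu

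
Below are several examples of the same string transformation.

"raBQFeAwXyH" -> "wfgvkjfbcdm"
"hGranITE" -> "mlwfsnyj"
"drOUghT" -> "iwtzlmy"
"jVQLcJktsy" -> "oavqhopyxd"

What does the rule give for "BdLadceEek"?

giqfihjjjp

The pattern: shift every letter 5 places forward in the alphabet (wrapping around), then convert every letter to lowercase.
Working it through for "BdLadceEek": intermediate "GiQfihjJjp", final "giqfihjjjp".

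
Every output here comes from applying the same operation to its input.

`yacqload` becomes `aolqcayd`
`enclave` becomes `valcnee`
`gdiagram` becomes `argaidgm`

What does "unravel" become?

The rule is to reverse the string, then move the first character to the end.
Working it through for "unravel": intermediate "levarnu", final "evarnul".
(Check on "gdiagram": → "margaidg" → "argaidgm" ✓)

evarnul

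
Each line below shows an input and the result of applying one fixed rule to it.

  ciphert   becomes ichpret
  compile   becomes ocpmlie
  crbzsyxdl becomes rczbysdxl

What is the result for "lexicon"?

The rule is to swap each adjacent pair of characters (1↔2, 3↔4, ...).
So "lexicon" becomes "elixocn".

elixocn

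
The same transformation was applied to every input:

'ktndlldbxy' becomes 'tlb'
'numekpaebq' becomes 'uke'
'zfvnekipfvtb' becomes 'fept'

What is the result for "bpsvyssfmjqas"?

The rule is to keep one character in every 3, starting at position 2 (positions 2nd, 5th, 8th, ...).
So "bpsvyssfmjqas" becomes "pyfq".

pyfq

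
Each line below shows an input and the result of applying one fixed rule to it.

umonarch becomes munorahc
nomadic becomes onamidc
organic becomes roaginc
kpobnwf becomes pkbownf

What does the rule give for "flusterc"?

lfsuetcr

The pattern: swap each adjacent pair of characters (1↔2, 3↔4, ...).
Doing the same to "flusterc": "lfsuetcr".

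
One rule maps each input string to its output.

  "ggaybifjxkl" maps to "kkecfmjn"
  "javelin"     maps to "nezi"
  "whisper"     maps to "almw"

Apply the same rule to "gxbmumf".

kbfq

Each output is the input with this applied: shift every letter 4 places forward in the alphabet (wrapping around), then delete the last 3 characters.
On "gxbmumf": the first step gives "kbfqyqj", and the second then gives "kbfq".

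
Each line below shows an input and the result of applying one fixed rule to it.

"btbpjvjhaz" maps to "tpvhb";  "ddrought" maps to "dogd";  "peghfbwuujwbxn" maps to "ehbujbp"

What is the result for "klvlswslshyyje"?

Rule — swap the first and last characters, then keep every other character starting from the second (positions 2nd, 4th, 6th, ...).
Working it through for "klvlswslshyyje": intermediate "elvlswslshyyjk", final "llwlhyk".

llwlhyk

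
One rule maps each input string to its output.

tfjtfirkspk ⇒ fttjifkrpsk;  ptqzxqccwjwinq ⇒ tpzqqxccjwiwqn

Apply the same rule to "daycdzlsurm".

adcyzdslrum

Rule — swap each adjacent pair of characters (1↔2, 3↔4, ...).
"daycdzlsurm" → "adcyzdslrum".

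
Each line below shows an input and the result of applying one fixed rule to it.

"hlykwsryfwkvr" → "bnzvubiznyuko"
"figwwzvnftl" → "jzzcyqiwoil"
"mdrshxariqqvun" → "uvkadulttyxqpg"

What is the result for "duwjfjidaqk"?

zmimlgdtngx

Looking at the pairs, the operation is to move the first 2 characters to the end (rotate left by 2), then shift every letter 3 places forward in the alphabet (wrapping around).
Working it through for "duwjfjidaqk": intermediate "wjfjidaqkdu", final "zmimlgdtngx".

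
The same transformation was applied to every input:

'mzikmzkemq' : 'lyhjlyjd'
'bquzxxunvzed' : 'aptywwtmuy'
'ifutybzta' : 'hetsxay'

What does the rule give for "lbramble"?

What's happening: delete the last 2 characters, then shift every letter 1 place backward in the alphabet (wrapping around).
On "lbramble" that produces "kaqzla".

kaqzla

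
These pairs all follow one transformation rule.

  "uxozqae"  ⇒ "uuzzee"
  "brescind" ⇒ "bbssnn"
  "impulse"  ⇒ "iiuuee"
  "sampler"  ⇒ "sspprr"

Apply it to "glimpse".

ggmmee

Each output is the input with this applied: keep one character in every 3, starting at position 1 (positions 1st, 4th, 7th, ...), then double every character.
Doing the same to "glimpse": "ggmmee".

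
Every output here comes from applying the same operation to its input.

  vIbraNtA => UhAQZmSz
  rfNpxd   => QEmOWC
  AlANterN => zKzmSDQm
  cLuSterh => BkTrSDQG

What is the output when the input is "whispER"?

What's happening: shift every letter 1 place backward in the alphabet (wrapping around), then flip the case of every letter.
Working it through for "whispER": intermediate "vghroDQ", final "VGHROdq".
(Check on "cLuSterh": → "bKtRsdqg" → "BkTrSDQG" ✓)

VGHROdq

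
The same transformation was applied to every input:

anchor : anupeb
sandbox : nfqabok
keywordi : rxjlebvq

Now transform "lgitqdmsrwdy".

Looking at the pairs, the operation is to swap each adjacent pair of characters (1↔2, 3↔4, ...), then shift every letter 13 places forward in the alphabet (wrapping around) — i.e. ROT13.
"lgitqdmsrwdy" → "gltidqsmwryd" → "tygvqdfzjelq".
(Check on "anchor": → "nahcro" → "anupeb" ✓)

tygvqdfzjelq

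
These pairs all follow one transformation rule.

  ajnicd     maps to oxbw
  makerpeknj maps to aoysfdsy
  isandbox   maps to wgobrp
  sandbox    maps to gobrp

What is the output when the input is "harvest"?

vofjs

Each output is the input with this applied: shift every letter 12 places backward in the alphabet (wrapping around), then delete the last 2 characters.
On "harvest" that produces "vofjs".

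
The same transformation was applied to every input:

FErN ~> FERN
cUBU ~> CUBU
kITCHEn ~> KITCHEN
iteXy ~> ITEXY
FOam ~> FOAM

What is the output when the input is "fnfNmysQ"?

Each output is the input with this applied: convert every letter to uppercase.
Applying that to "fnfNmysQ" gives "FNFNMYSQ".

FNFNMYSQ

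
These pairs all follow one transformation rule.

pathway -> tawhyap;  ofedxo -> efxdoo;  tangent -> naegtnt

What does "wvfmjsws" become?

The rule is to move the first character to the end, then swap each adjacent pair of characters (1↔2, 3↔4, ...).
Applying both steps to "wvfmjsws": "vfmjswsw", then "fvjmwsws".

fvjmwsws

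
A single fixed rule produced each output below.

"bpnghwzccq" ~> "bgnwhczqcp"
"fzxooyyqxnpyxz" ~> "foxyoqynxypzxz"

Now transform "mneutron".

muertnon

The transformation: swap each adjacent pair of characters (1↔2, 3↔4, ...), then move the first character to the end.
For "mneutron", step one produces "nmuertno"; step two turns that into "muertnon".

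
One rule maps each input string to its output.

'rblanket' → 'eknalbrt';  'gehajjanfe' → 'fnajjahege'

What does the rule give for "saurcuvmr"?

mvucruasr

What's happening: move the last character to the front, then reverse the string.
Working it through for "saurcuvmr": intermediate "rsaurcuvm", final "mvucruasr".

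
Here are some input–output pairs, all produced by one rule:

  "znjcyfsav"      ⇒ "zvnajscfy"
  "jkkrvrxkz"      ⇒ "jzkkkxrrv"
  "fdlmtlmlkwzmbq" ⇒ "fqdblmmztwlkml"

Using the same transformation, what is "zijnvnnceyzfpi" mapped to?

ziipjfnzvynenc

What's happening: take characters alternately from the front and the back (1st, last, 2nd, 2nd-last, ...).
So "zijnvnnceyzfpi" becomes "ziipjfnzvynenc".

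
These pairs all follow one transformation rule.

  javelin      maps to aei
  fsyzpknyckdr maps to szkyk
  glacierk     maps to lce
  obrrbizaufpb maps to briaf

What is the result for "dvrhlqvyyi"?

vhqy

Each output is the input with this applied: delete the last character, then keep every other character starting from the second (positions 2nd, 4th, 6th, ...).
For "dvrhlqvyyi", step one produces "dvrhlqvyy"; step two turns that into "vhqy".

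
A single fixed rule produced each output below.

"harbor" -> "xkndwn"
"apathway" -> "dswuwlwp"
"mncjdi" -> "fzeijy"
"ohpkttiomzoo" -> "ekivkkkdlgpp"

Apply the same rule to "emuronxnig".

jtjecaiqnk

Rule — shift every letter 4 places backward in the alphabet (wrapping around), then swap the front and back halves of the string.
Applying both steps to "emuronxnig": "aiqnkjtjec", then "jtjecaiqnk".
(Check on "mncjdi": → "ijyfze" → "fzeijy" ✓)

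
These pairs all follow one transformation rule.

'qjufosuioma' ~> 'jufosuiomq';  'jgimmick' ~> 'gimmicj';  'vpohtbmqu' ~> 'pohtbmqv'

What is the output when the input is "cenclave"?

enclavc

What's happening: delete the last character, then move the first character to the end.
Applying that to "cenclave" gives "enclavc".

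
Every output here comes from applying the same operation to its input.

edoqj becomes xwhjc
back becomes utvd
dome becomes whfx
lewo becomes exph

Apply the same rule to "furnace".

The pattern: shift every letter 7 places backward in the alphabet (wrapping around).
Doing the same to "furnace": "ynkgtvx".

ynkgtvx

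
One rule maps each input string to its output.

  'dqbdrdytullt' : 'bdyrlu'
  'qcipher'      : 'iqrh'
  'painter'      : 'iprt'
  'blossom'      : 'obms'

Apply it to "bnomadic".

The rule is to keep every other character starting from the first (positions 1st, 3rd, 5th, ...), then swap each adjacent pair of characters (1↔2, 3↔4, ...).
Applying both steps to "bnomadic": "boai", then "obia".
(Check on "qcipher": → "qihr" → "iqrh" ✓)

obia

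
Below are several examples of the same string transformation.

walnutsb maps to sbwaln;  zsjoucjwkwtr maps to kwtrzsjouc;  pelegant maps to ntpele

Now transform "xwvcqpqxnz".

xnzxwvcq

In each case the input is transformed by: swap the front and back halves of the string, then delete the first 2 characters.
On "xwvcqpqxnz": the first step gives "pqxnzxwvcq", and the second then gives "xnzxwvcq".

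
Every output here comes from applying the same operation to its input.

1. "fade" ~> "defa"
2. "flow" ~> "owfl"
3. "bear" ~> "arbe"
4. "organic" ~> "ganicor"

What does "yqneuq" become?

What's happening: move the first 2 characters to the end (rotate left by 2).
"yqneuq" → "neuqyq".

neuqyq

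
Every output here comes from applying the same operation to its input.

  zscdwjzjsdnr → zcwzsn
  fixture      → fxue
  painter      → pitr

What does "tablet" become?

tbe

The transformation: keep every other character starting from the first (positions 1st, 3rd, 5th, ...).
So "tablet" becomes "tbe".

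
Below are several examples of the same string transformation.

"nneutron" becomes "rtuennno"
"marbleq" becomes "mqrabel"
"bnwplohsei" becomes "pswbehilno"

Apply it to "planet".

nptael

The pattern: sort the characters into alphabetical order, then move the last 3 characters to the front (rotate right by 3).
On "planet": the first step gives "aelnpt", and the second then gives "nptael".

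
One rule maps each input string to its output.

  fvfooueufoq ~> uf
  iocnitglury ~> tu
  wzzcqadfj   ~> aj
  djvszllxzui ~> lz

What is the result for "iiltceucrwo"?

er

In each case the input is transformed by: keep one character in every 3, starting at position 3 (positions 3rd, 6th, 9th, ...), then delete the first character.
Starting from "iiltceucrwo": after the first operation, "ler"; after the second, "er".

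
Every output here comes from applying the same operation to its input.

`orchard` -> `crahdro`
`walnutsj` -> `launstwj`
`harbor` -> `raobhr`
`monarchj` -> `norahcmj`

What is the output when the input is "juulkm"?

uukljm

Each output is the input with this applied: move the first character to the end, then swap each adjacent pair of characters (1↔2, 3↔4, ...).
Starting from "juulkm": after the first operation, "uulkmj"; after the second, "uukljm".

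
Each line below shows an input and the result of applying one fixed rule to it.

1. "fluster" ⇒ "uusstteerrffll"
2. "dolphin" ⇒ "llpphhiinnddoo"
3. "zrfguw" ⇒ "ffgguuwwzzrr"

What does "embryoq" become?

bbrryyooqqeemm

In each case the input is transformed by: move the first 2 characters to the end (rotate left by 2), then double every character.
Working it through for "embryoq": intermediate "bryoqem", final "bbrryyooqqeemm".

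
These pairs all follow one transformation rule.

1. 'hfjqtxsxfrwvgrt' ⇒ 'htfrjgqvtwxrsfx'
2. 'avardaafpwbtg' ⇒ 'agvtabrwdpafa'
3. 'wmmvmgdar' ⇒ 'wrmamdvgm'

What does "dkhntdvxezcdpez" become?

In each case the input is transformed by: take characters alternately from the front and the back (1st, last, 2nd, 2nd-last, ...).
Applying that to "dkhntdvxezcdpez" gives "dzkehpndtcdzvex".

dzkehpndtcdzvex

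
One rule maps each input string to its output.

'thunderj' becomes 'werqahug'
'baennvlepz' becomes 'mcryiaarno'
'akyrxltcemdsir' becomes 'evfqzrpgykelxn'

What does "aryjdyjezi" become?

In each case the input is transformed by: shift every letter 13 places forward in the alphabet (wrapping around) — i.e. ROT13, then reverse the string.
On "aryjdyjezi": the first step gives "nelwqlwrmv", and the second then gives "vmrwlqwlen".

vmrwlqwlen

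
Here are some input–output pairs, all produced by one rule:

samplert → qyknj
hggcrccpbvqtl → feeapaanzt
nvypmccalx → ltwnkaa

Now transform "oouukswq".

In each case the input is transformed by: delete the last 3 characters, then shift every letter 2 places backward in the alphabet (wrapping around).
Starting from "oouukswq": after the first operation, "oouuk"; after the second, "mmssi".

mmssi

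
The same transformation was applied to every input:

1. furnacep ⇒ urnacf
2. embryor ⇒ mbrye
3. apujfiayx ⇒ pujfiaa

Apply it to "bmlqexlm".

In each case the input is transformed by: delete the last 2 characters, then move the first character to the end.
Starting from "bmlqexlm": after the first operation, "bmlqex"; after the second, "mlqexb".

mlqexb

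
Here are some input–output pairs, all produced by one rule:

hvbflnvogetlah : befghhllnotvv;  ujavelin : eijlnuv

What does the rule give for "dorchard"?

What's happening: sort the characters into alphabetical order, then delete the first character.
"dorchard" → "acddhorr" → "cddhorr".

cddhorr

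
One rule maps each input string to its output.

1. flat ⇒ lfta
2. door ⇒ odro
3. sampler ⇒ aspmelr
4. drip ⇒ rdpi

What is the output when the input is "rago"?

In each case the input is transformed by: swap each adjacent pair of characters (1↔2, 3↔4, ...).
Doing the same to "rago": "arog".

arog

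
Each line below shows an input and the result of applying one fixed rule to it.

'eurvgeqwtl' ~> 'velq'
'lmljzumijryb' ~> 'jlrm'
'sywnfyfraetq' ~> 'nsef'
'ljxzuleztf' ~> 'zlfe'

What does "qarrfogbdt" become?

The rule is to keep one character in every 3, starting at position 1 (positions 1st, 4th, 7th, ...), then swap each adjacent pair of characters (1↔2, 3↔4, ...).
Doing the same to "qarrfogbdt": "rqtg".

rqtg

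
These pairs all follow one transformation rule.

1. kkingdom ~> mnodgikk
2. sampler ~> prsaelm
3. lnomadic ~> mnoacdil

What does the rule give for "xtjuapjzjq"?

uxzajjjpqt

The pattern: sort the characters into alphabetical order, then move the last 3 characters to the front (rotate right by 3).
Applying both steps to "xtjuapjzjq": "ajjjpqtuxz", then "uxzajjjpqt".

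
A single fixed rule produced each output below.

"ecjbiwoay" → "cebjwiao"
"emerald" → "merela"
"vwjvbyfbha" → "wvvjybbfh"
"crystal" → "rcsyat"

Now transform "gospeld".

ogpsle

What's happening: delete the last character, then swap each adjacent pair of characters (1↔2, 3↔4, ...).
Starting from "gospeld": after the first operation, "gospel"; after the second, "ogpsle".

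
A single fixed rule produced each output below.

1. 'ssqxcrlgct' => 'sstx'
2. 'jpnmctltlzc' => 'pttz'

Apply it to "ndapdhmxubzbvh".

uvxz

Rule — sort the characters into alphabetical order, then keep only the last 4 characters.
Starting from "ndapdhmxubzbvh": after the first operation, "abbddhhmnpuvxz"; after the second, "uvxz".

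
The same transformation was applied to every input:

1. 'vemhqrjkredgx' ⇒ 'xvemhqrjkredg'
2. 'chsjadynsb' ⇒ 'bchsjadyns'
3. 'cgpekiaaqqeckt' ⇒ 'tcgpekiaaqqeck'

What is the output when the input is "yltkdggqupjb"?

The transformation: move the last character to the front.
Doing the same to "yltkdggqupjb": "byltkdggqupj".

byltkdggqupj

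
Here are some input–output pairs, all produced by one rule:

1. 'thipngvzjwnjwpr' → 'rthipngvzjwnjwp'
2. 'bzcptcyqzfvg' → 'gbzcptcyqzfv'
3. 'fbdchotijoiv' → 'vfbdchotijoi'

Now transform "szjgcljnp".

pszjgcljn

What's happening: move the last character to the front.
Doing the same to "szjgcljnp": "pszjgcljn".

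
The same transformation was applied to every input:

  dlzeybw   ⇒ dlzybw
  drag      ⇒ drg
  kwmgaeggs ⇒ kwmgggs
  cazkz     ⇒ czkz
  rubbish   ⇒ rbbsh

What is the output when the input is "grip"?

grp

The pattern: remove every vowel.
"grip" → "grp".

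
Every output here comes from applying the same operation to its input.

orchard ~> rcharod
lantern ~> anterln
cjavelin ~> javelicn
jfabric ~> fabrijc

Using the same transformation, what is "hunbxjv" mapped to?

The pattern: swap the first and last characters, then move the first character to the end.
Starting from "hunbxjv": after the first operation, "vunbxjh"; after the second, "unbxjhv".

unbxjhv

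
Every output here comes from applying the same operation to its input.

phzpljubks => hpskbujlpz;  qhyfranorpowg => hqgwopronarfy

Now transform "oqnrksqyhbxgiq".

qoqigxbhyqskrn

The transformation: reverse the string, then move the last 2 characters to the front (rotate right by 2).
Applying both steps to "oqnrksqyhbxgiq": "qigxbhyqskrnqo", then "qoqigxbhyqskrn".
(Check on "qhyfranorpowg": → "gwopronarfyhq" → "hqgwopronarfy" ✓)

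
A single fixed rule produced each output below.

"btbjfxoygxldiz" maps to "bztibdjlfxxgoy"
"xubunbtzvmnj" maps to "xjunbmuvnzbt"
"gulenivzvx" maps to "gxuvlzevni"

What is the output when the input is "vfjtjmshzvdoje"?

vefjjotdjvmzsh

What's happening: take characters alternately from the front and the back (1st, last, 2nd, 2nd-last, ...).
"vfjtjmshzvdoje" → "vefjjotdjvmzsh".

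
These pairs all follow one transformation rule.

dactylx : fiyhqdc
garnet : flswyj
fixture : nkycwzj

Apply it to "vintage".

nayslfj

What's happening: shift every letter 5 places forward in the alphabet (wrapping around), then swap each adjacent pair of characters (1↔2, 3↔4, ...).
"vintage" → "ansyflj" → "nayslfj".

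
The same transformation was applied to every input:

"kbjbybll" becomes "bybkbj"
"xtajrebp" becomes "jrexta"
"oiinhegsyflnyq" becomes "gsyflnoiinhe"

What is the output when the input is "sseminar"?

minsse

The pattern: delete the last 2 characters, then swap the front and back halves of the string.
Applying both steps to "sseminar": "ssemin", then "minsse".
(Check on "xtajrebp": → "xtajre" → "jrexta" ✓)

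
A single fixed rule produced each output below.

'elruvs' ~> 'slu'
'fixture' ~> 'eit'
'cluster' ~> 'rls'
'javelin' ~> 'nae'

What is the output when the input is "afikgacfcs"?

sfkaf

The transformation: move the last 2 characters to the front (rotate right by 2), then keep every other character starting from the second (positions 2nd, 4th, 6th, ...).
Working it through for "afikgacfcs": intermediate "csafikgacf", final "sfkaf".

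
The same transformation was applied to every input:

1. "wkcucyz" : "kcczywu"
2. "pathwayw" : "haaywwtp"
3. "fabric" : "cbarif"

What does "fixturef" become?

The transformation: sort the characters into reverse alphabetical order, then move the last 3 characters to the front (rotate right by 3).
Starting from "fixturef": after the first operation, "xutriffe"; after the second, "ffexutri".

ffexutri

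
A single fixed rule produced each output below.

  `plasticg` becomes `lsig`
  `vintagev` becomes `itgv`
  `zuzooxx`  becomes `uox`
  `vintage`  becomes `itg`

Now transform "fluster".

The rule is to keep every other character starting from the second (positions 2nd, 4th, 6th, ...).
For "fluster" the result is "lse".

lse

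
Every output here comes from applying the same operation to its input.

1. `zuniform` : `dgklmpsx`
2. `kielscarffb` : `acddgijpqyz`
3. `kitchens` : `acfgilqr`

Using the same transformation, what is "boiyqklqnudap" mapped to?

The transformation: shift every letter 2 places backward in the alphabet (wrapping around), then sort the characters into alphabetical order.
On "boiyqklqnudap" that produces "bgijlmnooswyz".
(Check on "zuniform": → "xslgdmpk" → "dgklmpsx" ✓)

bgijlmnooswyz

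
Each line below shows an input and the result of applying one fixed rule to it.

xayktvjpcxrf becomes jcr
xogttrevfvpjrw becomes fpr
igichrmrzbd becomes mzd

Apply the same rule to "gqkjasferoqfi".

rqi

Looking at the pairs, the operation is to keep every other character starting from the first (positions 1st, 3rd, 5th, ...), then keep only the last 3 characters.
"gqkjasferoqfi" → "gkafrqi" → "rqi".
(Check on "xogttrevfvpjrw": → "xgtefpr" → "fpr" ✓)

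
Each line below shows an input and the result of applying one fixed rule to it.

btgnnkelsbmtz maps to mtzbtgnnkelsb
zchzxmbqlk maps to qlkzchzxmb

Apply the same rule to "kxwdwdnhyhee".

heekxwdwdnhy

The rule is to move the last 3 characters to the front (rotate right by 3).
"kxwdwdnhyhee" → "heekxwdwdnhy".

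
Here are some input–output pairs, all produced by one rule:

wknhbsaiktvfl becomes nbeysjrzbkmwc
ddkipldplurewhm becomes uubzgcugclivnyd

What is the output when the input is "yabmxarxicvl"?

prsdorioztmc

Looking at the pairs, the operation is to shift every letter 9 places backward in the alphabet (wrapping around).
So "yabmxarxicvl" becomes "prsdorioztmc".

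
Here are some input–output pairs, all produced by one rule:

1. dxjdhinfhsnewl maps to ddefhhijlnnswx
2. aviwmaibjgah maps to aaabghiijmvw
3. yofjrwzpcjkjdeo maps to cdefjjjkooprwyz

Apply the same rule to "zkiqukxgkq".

Each output is the input with this applied: sort the characters into alphabetical order.
Applying that to "zkiqukxgkq" gives "gikkkqquxz".

gikkkqquxz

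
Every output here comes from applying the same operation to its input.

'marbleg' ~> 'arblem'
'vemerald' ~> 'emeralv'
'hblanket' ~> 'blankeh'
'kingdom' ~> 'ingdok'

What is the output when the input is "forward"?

orwarf

The transformation: swap the first and last characters, then delete the first character.
Doing the same to "forward": "orwarf".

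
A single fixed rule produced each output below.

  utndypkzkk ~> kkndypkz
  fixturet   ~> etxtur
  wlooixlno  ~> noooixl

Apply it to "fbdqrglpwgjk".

What's happening: delete the first 2 characters, then move the last 2 characters to the front (rotate right by 2).
Working it through for "fbdqrglpwgjk": intermediate "dqrglpwgjk", final "jkdqrglpwg".
(Check on "fixturet": → "xturet" → "etxtur" ✓)

jkdqrglpwg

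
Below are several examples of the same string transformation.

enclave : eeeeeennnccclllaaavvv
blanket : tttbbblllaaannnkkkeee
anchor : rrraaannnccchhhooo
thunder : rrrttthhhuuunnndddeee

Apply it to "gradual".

The rule is to move the last character to the front, then repeat every character 3 times.
On "gradual": the first step gives "lgradua", and the second then gives "lllgggrrraaaddduuuaaa".

lllgggrrraaaddduuuaaa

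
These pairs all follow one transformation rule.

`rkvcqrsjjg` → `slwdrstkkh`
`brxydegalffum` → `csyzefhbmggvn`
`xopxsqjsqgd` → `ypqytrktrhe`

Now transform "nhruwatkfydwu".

oisvxbulgzexv

The pattern: shift every letter 1 place forward in the alphabet (wrapping around).
Applying that to "nhruwatkfydwu" gives "oisvxbulgzexv".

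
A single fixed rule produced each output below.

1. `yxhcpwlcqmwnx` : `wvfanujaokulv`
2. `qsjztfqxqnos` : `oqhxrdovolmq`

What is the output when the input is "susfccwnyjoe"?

qsqdaaulwhmc

Looking at the pairs, the operation is to shift every letter 2 places backward in the alphabet (wrapping around).
For "susfccwnyjoe" the result is "qsqdaaulwhmc".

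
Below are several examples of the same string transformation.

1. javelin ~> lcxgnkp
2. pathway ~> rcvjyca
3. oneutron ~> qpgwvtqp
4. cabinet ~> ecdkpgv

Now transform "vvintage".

The transformation: shift every letter 2 places forward in the alphabet (wrapping around).
Doing the same to "vvintage": "xxkpvcig".

xxkpvcig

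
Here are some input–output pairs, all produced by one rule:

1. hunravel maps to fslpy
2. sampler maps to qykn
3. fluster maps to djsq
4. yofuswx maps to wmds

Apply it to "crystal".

The rule is to delete the last 3 characters, then shift every letter 2 places backward in the alphabet (wrapping around).
For "crystal", step one produces "crys"; step two turns that into "apwq".

apwq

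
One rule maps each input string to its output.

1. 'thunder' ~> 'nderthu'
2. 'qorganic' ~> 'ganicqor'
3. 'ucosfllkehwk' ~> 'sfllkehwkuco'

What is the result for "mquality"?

alitymqu

Each output is the input with this applied: move the first 3 characters to the end (rotate left by 3).
Doing the same to "mquality": "alitymqu".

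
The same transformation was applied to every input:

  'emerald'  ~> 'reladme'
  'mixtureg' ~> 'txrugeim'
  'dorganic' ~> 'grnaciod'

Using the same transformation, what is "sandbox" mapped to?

dnobxas

The rule is to swap each adjacent pair of characters (1↔2, 3↔4, ...), then move the first 2 characters to the end (rotate left by 2).
Applying both steps to "sandbox": "asdnobx", then "dnobxas".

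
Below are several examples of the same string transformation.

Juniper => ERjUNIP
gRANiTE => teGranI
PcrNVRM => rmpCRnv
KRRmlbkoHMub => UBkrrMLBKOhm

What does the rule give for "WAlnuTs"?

tSwaLNU

In each case the input is transformed by: move the last 2 characters to the front (rotate right by 2), then flip the case of every letter.
Applying both steps to "WAlnuTs": "TsWAlnu", then "tSwaLNU".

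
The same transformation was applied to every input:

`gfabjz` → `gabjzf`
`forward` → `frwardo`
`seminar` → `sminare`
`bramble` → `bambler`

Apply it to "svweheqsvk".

Rule — move the first character to the end, then swap the first and last characters.
On "svweheqsvk" that produces "sweheqsvkv".

sweheqsvkv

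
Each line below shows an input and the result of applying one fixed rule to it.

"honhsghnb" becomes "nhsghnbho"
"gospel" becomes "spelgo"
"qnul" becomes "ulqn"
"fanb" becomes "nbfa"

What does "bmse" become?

sebm

Each output is the input with this applied: move the first 2 characters to the end (rotate left by 2).
Applying that to "bmse" gives "sebm".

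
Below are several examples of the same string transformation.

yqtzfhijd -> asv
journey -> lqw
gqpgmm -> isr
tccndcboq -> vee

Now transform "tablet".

vcd

The transformation: shift every letter 2 places forward in the alphabet (wrapping around), then keep only the first 3 characters.
Starting from "tablet": after the first operation, "vcdngv"; after the second, "vcd".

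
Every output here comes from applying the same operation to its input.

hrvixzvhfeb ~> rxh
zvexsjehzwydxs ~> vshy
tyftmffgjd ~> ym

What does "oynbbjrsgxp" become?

ybs

The transformation: delete the last 3 characters, then keep one character in every 3, starting at position 2 (positions 2nd, 5th, 8th, ...).
For "oynbbjrsgxp", step one produces "oynbbjrs"; step two turns that into "ybs".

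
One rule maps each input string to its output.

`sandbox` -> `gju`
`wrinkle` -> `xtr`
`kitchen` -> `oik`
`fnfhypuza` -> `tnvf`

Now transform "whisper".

Rule — shift every letter 6 places forward in the alphabet (wrapping around), then keep every other character starting from the second (positions 2nd, 4th, 6th, ...).
Working it through for "whisper": intermediate "cnoyvkx", final "nyk".

nyk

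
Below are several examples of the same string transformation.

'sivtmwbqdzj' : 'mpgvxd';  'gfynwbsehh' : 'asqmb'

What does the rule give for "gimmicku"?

agce

What's happening: keep every other character starting from the first (positions 1st, 3rd, 5th, ...), then shift every letter 6 places backward in the alphabet (wrapping around).
"gimmicku" → "gmik" → "agce".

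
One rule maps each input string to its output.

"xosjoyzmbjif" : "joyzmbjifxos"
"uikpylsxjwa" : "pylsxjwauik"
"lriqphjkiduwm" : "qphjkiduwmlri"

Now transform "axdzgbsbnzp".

Looking at the pairs, the operation is to move the first 3 characters to the end (rotate left by 3).
Applying that to "axdzgbsbnzp" gives "zgbsbnzpaxd".

zgbsbnzpaxd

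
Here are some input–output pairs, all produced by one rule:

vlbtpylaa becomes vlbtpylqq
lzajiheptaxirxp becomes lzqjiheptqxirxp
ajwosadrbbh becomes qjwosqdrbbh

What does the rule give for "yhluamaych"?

yhluqmqych

Each output is the input with this applied: replace every "a" with "q".
Applying that to "yhluamaych" gives "yhluqmqych".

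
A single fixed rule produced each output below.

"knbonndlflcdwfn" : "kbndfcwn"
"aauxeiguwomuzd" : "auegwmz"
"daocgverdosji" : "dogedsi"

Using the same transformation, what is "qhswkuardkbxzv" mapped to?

qskadbz

The rule is to keep every other character starting from the first (positions 1st, 3rd, 5th, ...).
So "qhswkuardkbxzv" becomes "qskadbz".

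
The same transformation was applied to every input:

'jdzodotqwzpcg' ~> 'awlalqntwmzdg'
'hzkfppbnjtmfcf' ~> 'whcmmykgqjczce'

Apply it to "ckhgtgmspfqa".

hedqdjpmcnxz

Rule — shift every letter 3 places backward in the alphabet (wrapping around), then move the first character to the end.
For "ckhgtgmspfqa", step one produces "zhedqdjpmcnx"; step two turns that into "hedqdjpmcnxz".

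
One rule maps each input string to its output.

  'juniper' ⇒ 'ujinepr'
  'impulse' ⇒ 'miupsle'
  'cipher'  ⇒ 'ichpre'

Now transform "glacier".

lgcaeir

Rule — swap each adjacent pair of characters (1↔2, 3↔4, ...).
So "glacier" becomes "lgcaeir".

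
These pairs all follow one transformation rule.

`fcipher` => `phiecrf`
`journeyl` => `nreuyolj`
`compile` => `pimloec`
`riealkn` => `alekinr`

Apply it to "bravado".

vaadrob

What's happening: take characters alternately from the front and the back (1st, last, 2nd, 2nd-last, ...), then reverse the string.
For "bravado", step one produces "bordaav"; step two turns that into "vaadrob".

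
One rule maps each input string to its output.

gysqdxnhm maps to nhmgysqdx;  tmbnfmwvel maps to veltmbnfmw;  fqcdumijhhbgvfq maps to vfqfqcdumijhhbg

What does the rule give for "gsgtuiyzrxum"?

xumgsgtuiyzr

What's happening: move the last 3 characters to the front (rotate right by 3).
Doing the same to "gsgtuiyzrxum": "xumgsgtuiyzr".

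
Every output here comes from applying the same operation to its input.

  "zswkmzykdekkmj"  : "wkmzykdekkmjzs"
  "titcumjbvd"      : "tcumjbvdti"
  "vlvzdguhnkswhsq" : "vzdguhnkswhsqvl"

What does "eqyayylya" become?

yayylyaeq

Each output is the input with this applied: move the first 2 characters to the end (rotate left by 2).
For "eqyayylya" the result is "yayylyaeq".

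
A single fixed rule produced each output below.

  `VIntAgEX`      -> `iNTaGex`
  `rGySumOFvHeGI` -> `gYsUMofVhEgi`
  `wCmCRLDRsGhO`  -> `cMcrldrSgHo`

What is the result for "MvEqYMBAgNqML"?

The rule is to delete the first character, then flip the case of every letter.
"MvEqYMBAgNqML" → "vEqYMBAgNqML" → "VeQymbaGnQml".

VeQymbaGnQml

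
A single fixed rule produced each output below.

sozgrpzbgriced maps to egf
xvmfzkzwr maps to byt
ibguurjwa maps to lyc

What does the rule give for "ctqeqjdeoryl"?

tan

Each output is the input with this applied: shift every letter 2 places forward in the alphabet (wrapping around), then keep only the last 3 characters.
On "ctqeqjdeoryl": the first step gives "evsgslfgqtan", and the second then gives "tan".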